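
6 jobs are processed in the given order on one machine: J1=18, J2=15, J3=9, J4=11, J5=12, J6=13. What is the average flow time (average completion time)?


Completion times:
  J1: completes at 18
  J2: completes at 33
  J3: completes at 42
  J4: completes at 53
  J5: completes at 65
  J6: completes at 78
Sum = 289
Average = 289/6
= 48.17


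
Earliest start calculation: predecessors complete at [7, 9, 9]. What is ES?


ES = max of all predecessor completion times
Predecessors: [7, 9, 9]
ES = max(7, 9, 9)
= 9


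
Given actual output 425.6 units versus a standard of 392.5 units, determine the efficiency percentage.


Efficiency = (actual / standard) × 100
= (425.6 / 392.5) × 100
= 108.4%


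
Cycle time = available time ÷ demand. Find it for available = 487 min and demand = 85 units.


Cycle time = available time / demand
= 487 / 85
= 5.73 min/unit


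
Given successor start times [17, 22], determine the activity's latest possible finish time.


LF = min of all successor start times
Successors start at: [17, 22]
LF = min(17, 22)
= 17


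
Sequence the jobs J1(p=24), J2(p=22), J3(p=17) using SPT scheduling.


SPT: sort by shortest processing time
  J3: p=17
  J2: p=22
  J1: p=24
Order: J3 → J2 → J1


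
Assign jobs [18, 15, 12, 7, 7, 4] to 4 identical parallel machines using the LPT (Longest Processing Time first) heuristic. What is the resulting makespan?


Jobs (LPT sorted): [18, 15, 12, 7, 7, 4]
Machines: 4
  J=18 → Machine 1 (load: 0+18=18)
  J=15 → Machine 2 (load: 0+15=15)
  J=12 → Machine 3 (load: 0+12=12)
  J=7 → Machine 4 (load: 0+7=7)
  J=7 → Machine 4 (load: 7+7=14)
  J=4 → Machine 3 (load: 12+4=16)
Machine loads: [18, 15, 16, 14]
Makespan = max = 18 time units


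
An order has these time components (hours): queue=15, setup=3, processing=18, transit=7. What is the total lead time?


Lead time = queue + setup + processing + transit
= 15 + 3 + 18 + 7
= 43 hours


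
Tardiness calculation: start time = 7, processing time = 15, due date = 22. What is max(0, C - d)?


Completion = start + processing = 7 + 15 = 22
Tardiness = max(0, C - d) = max(0, 22 - 22)
= max(0, 0)
= 0


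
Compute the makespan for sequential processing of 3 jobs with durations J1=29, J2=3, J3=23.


Sequential makespan: sum all processing times
= 29 + 3 + 23
= 55 time units


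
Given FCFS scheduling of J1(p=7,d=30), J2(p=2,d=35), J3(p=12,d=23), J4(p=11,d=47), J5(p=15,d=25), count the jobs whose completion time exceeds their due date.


Completion vs due date:
  J1: C=7, d=30 → on time
  J2: C=9, d=35 → on time
  J3: C=21, d=23 → on time
  J4: C=32, d=47 → on time
  J5: C=47, d=25 → TARDY
Tardy jobs: J5
Count = 1


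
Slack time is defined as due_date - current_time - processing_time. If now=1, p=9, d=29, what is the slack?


Slack = due - current_time - processing
= 29 - 1 - 9
= 19


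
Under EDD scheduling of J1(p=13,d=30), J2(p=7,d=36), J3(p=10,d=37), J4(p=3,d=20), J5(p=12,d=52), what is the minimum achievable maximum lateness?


EDD order: J4 → J1 → J2 → J3 → J5
Completion and lateness:
  J4: C=3, d=20, L=3-20=-17
  J1: C=16, d=30, L=16-30=-14
  J2: C=23, d=36, L=23-36=-13
  J3: C=33, d=37, L=33-37=-4
  J5: C=45, d=52, L=45-52=-7
Lmax = max(-17, -14, -13, -4, -7)
= -4


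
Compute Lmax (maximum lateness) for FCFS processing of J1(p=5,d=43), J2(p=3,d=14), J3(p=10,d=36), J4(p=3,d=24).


Lateness per job (L = C - d):
  J1: C=5, d=43, L=-38
  J2: C=8, d=14, L=-6
  J3: C=18, d=36, L=-18
  J4: C=21, d=24, L=-3
Lmax = max(-38, -6, -18, -3)
= -3


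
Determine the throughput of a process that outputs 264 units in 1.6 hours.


Throughput = units / time
= 264 / 1.6
= 165.0 units/hour


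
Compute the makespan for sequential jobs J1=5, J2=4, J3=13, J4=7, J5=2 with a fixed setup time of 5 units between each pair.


Makespan = Σ processing + (n-1) × setup
= (5 + 4 + 13 + 7 + 2) + (5-1)×5
= 31 + 20
= 51 time units


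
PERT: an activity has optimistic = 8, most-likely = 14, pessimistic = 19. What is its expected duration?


te = (o + 4m + p) / 6
= (8 + 4×14 + 19) / 6
= (8 + 56 + 19) / 6
= 83 / 6
= 13.83


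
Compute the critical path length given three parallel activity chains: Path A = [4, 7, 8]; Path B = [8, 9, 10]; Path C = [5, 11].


Path A: 4 + 7 + 8 = 19
Path B: 8 + 9 + 10 = 27
Path C: 5 + 11 = 16
Critical path = longest = max(19, 27, 16)
= 27 (Path B)


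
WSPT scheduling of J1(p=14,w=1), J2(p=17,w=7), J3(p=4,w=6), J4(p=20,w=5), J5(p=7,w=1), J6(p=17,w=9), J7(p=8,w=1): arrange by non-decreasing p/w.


WSPT (Smith's rule): sort by p/w ascending
  J3: p/w = 4/6 = 0.667
  J6: p/w = 17/9 = 1.889
  J2: p/w = 17/7 = 2.429
  J4: p/w = 20/5 = 4.000
  J5: p/w = 7/1 = 7.000
  J7: p/w = 8/1 = 8.000
  J1: p/w = 14/1 = 14.000
Order: J3 → J6 → J2 → J4 → J5 → J7 → J1


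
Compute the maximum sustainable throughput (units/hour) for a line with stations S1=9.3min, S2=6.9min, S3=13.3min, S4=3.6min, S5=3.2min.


Bottleneck = longest station time
Station times: [9.3, 6.9, 13.3, 3.6, 3.2]
Max = 13.3 min
Rate = 60 / 13.3
= 4.51 units/hour (bottleneck: 13.3min)


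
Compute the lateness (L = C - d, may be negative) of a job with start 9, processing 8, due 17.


Completion = 9 + 8 = 17
Lateness = C - d = 17 - 17
= 0


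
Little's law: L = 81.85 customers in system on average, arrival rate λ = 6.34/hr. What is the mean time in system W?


Little's law: L = λW → W = L / λ
= 81.85 / 6.34
= 12.91 hours


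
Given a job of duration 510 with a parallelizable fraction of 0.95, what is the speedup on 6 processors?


Amdahl's law: T_p = T × ((1-p) + p/N)
= 510 × ((1-0.95) + 0.95/6)
= 510 × (0.05 + 0.1583)
= 510 × 0.2083
= 106.25
Speedup = 510/106.25
= 4.80×


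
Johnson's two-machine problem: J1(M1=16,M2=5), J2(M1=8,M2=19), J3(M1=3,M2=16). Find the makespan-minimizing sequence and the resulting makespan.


Johnson's rule:
Group 1 (M1≤M2, sort by M1): ['J3', 'J2']
Group 2 (M1>M2, sort desc M2): ['J1']
Sequence: J3 → J2 → J1
Makespan calculation:
  J3: M1 done=3, M2 done=19
  J2: M1 done=11, M2 done=38
  J1: M1 done=27, M2 done=43
= Sequence: J3 → J2 → J1, Makespan: 43


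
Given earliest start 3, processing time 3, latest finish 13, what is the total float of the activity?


EF = ES + duration = 3 + 3 = 6
LS = LF - duration = 13 - 3 = 10
Total Float = LF - EF = 13 - 6
(or LS - ES = 10 - 3)
= 7


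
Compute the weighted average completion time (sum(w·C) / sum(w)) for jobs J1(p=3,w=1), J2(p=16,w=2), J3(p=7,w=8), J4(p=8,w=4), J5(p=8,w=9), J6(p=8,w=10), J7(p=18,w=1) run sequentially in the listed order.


Completion times:
  J1: C=3, w×C=1×3=3
  J2: C=19, w×C=2×19=38
  J3: C=26, w×C=8×26=208
  J4: C=34, w×C=4×34=136
  J5: C=42, w×C=9×42=378
  J6: C=50, w×C=10×50=500
  J7: C=68, w×C=1×68=68
Sum w×C = 1331
Sum w = 35
Weighted avg = 1331/35
= 38.03


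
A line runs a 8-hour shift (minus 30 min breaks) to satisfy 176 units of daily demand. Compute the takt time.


Available = 8×60 - 30 = 450 min
Takt time = 450 / 176
= 2.56 min/unit


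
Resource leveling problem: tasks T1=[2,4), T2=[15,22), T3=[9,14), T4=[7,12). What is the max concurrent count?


Check each time point for overlaps:
  t=9: 2 tasks active (T3, T4)
Max concurrent = 2


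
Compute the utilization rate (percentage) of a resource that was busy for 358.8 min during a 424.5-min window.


Utilization = busy / total × 100
= 358.8 / 424.5 × 100
= 84.5%


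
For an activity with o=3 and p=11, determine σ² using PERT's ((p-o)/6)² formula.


σ² = ((p - o) / 6)² = (p - o)² / 36
= (11 - 3)² / 36
= 8² / 36
= 64 / 36
= 1.7778


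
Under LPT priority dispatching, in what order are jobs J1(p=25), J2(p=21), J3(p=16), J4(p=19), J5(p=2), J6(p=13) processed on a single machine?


LPT: sort by longest processing time first
  J1: p=25
  J2: p=21
  J4: p=19
  J3: p=16
  J6: p=13
  J5: p=2
Order: J1 → J2 → J4 → J3 → J6 → J5


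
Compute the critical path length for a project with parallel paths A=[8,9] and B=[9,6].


Path A: 8 + 9 = 17
Path B: 9 + 6 = 15
Critical path = longest = max(17, 15)
= 17 (Path A)


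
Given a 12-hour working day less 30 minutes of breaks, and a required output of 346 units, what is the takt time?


Available = 12×60 - 30 = 690 min
Takt time = 690 / 346
= 1.99 min/unit


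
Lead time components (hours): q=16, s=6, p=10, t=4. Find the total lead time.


Lead time = queue + setup + processing + transit
= 16 + 6 + 10 + 4
= 36 hours


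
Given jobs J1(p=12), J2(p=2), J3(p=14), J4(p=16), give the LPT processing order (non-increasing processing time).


LPT: sort by longest processing time first
  J4: p=16
  J3: p=14
  J1: p=12
  J2: p=2
Order: J4 → J3 → J1 → J2


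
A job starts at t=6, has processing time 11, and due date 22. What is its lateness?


Completion = 6 + 11 = 17
Lateness = C - d = 17 - 22
= -5


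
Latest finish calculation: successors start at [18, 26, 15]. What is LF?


LF = min of all successor start times
Successors start at: [18, 26, 15]
LF = min(18, 26, 15)
= 15


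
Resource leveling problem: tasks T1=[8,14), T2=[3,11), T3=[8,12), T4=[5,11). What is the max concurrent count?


Check each time point for overlaps:
  t=8: 4 tasks active (T1, T2, T3, T4)
Max concurrent = 4


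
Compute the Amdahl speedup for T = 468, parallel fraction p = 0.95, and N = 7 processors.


Amdahl's law: T_p = T × ((1-p) + p/N)
= 468 × ((1-0.95) + 0.95/7)
= 468 × (0.05 + 0.1357)
= 468 × 0.1857
= 86.91
Speedup = 468/86.91
= 5.38×


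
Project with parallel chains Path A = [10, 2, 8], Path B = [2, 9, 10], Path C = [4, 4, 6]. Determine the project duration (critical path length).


Path A: 10 + 2 + 8 = 20
Path B: 2 + 9 + 10 = 21
Path C: 4 + 4 + 6 = 14
Critical path = longest = max(20, 21, 14)
= 21 (Path B)


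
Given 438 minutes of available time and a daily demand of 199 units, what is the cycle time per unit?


Cycle time = available time / demand
= 438 / 199
= 2.20 min/unit


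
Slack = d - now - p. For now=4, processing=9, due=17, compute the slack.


Slack = due - current_time - processing
= 17 - 4 - 9
= 4


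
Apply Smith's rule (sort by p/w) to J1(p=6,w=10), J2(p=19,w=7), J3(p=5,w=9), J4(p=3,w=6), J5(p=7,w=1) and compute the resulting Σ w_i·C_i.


WSPT order (by p/w): J4 → J3 → J1 → J2 → J5
  J4: C=3, w·C=6×3=18
  J3: C=8, w·C=9×8=72
  J1: C=14, w·C=10×14=140
  J2: C=33, w·C=7×33=231
  J5: C=40, w·C=1×40=40
Σ w·C = 501
= 501


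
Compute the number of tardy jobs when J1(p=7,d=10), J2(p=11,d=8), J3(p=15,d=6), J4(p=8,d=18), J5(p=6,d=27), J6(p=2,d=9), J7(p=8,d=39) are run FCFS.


Completion vs due date:
  J1: C=7, d=10 → on time
  J2: C=18, d=8 → TARDY
  J3: C=33, d=6 → TARDY
  J4: C=41, d=18 → TARDY
  J5: C=47, d=27 → TARDY
  J6: C=49, d=9 → TARDY
  J7: C=57, d=39 → TARDY
Tardy jobs: J2, J3, J4, J5, J6, J7
Count = 6


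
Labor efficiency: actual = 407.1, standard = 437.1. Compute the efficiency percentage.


Efficiency = (actual / standard) × 100
= (407.1 / 437.1) × 100
= 93.1%


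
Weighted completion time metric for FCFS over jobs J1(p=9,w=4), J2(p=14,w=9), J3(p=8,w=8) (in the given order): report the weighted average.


Completion times:
  J1: C=9, w×C=4×9=36
  J2: C=23, w×C=9×23=207
  J3: C=31, w×C=8×31=248
Sum w×C = 491
Sum w = 21
Weighted avg = 491/21
= 23.38


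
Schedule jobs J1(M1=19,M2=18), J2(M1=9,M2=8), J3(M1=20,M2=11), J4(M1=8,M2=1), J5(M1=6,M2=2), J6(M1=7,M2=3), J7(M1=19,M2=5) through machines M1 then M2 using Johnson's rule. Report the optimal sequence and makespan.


Johnson's rule:
Group 1 (M1≤M2, sort by M1): []
Group 2 (M1>M2, sort desc M2): ['J1', 'J3', 'J2', 'J7', 'J6', 'J5', 'J4']
Sequence: J1 → J3 → J2 → J7 → J6 → J5 → J4
Makespan calculation:
  J1: M1 done=19, M2 done=37
  J3: M1 done=39, M2 done=50
  J2: M1 done=48, M2 done=58
  J7: M1 done=67, M2 done=72
  J6: M1 done=74, M2 done=77
  J5: M1 done=80, M2 done=82
  J4: M1 done=88, M2 done=89
= Sequence: J1 → J3 → J2 → J7 → J6 → J5 → J4, Makespan: 89


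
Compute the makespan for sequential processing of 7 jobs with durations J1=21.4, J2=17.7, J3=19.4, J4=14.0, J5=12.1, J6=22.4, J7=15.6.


Sequential makespan: sum all processing times
= 21.4 + 17.7 + 19.4 + 14.0 + 12.1 + 22.4 + 15.6
= 122.6 time units


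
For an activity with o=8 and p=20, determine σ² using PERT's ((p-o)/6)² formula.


σ² = ((p - o) / 6)² = (p - o)² / 36
= (20 - 8)² / 36
= 12² / 36
= 144 / 36
= 4.0000


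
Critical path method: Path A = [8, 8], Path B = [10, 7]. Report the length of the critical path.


Path A: 8 + 8 = 16
Path B: 10 + 7 = 17
Critical path = longest = max(16, 17)
= 17 (Path B)


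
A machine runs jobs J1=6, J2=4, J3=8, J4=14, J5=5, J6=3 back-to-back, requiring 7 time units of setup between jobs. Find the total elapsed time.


Makespan = Σ processing + (n-1) × setup
= (6 + 4 + 8 + 14 + 5 + 3) + (6-1)×7
= 40 + 35
= 75 time units


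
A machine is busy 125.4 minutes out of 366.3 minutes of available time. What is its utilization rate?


Utilization = busy / total × 100
= 125.4 / 366.3 × 100
= 34.2%


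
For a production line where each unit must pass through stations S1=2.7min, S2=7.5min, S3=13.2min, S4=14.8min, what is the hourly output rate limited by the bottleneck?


Bottleneck = longest station time
Station times: [2.7, 7.5, 13.2, 14.8]
Max = 14.8 min
Rate = 60 / 14.8
= 4.05 units/hour (bottleneck: 14.8min)


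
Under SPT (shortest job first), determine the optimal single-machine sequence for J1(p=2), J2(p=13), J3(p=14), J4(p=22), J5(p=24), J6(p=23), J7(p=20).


SPT: sort by shortest processing time
  J1: p=2
  J2: p=13
  J3: p=14
  J7: p=20
  J4: p=22
  J6: p=23
  J5: p=24
Order: J1 → J2 → J3 → J7 → J4 → J6 → J5


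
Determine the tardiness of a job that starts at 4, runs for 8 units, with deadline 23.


Completion = start + processing = 4 + 8 = 12
Tardiness = max(0, C - d) = max(0, 12 - 23)
= max(0, -11)
= 0


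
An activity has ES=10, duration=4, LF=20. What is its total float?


EF = ES + duration = 10 + 4 = 14
LS = LF - duration = 20 - 4 = 16
Total Float = LF - EF = 20 - 14
(or LS - ES = 16 - 10)
= 6


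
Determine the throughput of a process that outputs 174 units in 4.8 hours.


Throughput = units / time
= 174 / 4.8
= 36.2 units/hour


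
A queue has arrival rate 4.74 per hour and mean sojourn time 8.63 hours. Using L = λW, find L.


Little's law: L = λ × W
= 4.74 × 8.63
= 40.91


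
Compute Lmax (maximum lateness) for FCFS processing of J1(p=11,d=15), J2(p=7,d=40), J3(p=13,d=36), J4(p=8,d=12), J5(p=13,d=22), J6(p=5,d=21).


Lateness per job (L = C - d):
  J1: C=11, d=15, L=-4
  J2: C=18, d=40, L=-22
  J3: C=31, d=36, L=-5
  J4: C=39, d=12, L=27
  J5: C=52, d=22, L=30
  J6: C=57, d=21, L=36
Lmax = max(-4, -22, -5, 27, 30, 36)
= 36


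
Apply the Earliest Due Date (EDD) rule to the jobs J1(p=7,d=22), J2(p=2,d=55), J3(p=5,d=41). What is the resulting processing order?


EDD: sort by earliest due date
  J1: d=22, p=7
  J3: d=41, p=5
  J2: d=55, p=2
Order: J1 → J3 → J2


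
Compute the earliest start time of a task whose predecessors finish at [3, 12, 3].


ES = max of all predecessor completion times
Predecessors: [3, 12, 3]
ES = max(3, 12, 3)
= 12


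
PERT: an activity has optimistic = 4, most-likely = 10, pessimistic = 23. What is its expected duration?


te = (o + 4m + p) / 6
= (4 + 4×10 + 23) / 6
= (4 + 40 + 23) / 6
= 67 / 6
= 11.17


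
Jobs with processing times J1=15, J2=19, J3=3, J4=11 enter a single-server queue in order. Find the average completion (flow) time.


Completion times:
  J1: completes at 15
  J2: completes at 34
  J3: completes at 37
  J4: completes at 48
Sum = 134
Average = 134/4
= 33.50


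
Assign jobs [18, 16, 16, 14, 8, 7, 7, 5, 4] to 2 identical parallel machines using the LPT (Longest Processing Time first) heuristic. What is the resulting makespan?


Jobs (LPT sorted): [18, 16, 16, 14, 8, 7, 7, 5, 4]
Machines: 2
  J=18 → Machine 1 (load: 0+18=18)
  J=16 → Machine 2 (load: 0+16=16)
  J=16 → Machine 2 (load: 16+16=32)
  J=14 → Machine 1 (load: 18+14=32)
  J=8 → Machine 1 (load: 32+8=40)
  J=7 → Machine 2 (load: 32+7=39)
  J=7 → Machine 2 (load: 39+7=46)
  J=5 → Machine 1 (load: 40+5=45)
  J=4 → Machine 1 (load: 45+4=49)
Machine loads: [49, 46]
Makespan = max = 49 time units


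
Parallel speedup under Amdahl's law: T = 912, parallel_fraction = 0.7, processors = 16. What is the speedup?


Amdahl's law: T_p = T × ((1-p) + p/N)
= 912 × ((1-0.7) + 0.7/16)
= 912 × (0.30 + 0.0437)
= 912 × 0.3438
= 313.50
Speedup = 912/313.50
= 2.91×


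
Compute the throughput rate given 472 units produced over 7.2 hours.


Throughput = units / time
= 472 / 7.2
= 65.6 units/hour


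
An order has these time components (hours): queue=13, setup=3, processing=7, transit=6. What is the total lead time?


Lead time = queue + setup + processing + transit
= 13 + 3 + 7 + 6
= 29 hours


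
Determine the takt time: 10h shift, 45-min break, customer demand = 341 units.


Available = 10×60 - 45 = 555 min
Takt time = 555 / 341
= 1.63 min/unit


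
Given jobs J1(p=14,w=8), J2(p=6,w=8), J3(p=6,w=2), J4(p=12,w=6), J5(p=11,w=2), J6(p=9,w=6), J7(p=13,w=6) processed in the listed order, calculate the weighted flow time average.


Completion times:
  J1: C=14, w×C=8×14=112
  J2: C=20, w×C=8×20=160
  J3: C=26, w×C=2×26=52
  J4: C=38, w×C=6×38=228
  J5: C=49, w×C=2×49=98
  J6: C=58, w×C=6×58=348
  J7: C=71, w×C=6×71=426
Sum w×C = 1424
Sum w = 38
Weighted avg = 1424/38
= 37.47


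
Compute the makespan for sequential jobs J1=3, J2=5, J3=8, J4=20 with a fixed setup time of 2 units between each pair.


Makespan = Σ processing + (n-1) × setup
= (3 + 5 + 8 + 20) + (4-1)×2
= 36 + 6
= 42 time units


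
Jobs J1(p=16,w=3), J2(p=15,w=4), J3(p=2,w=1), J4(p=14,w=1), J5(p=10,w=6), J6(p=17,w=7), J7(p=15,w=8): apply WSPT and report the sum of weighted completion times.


WSPT order (by p/w): J5 → J7 → J3 → J6 → J2 → J1 → J4
  J5: C=10, w·C=6×10=60
  J7: C=25, w·C=8×25=200
  J3: C=27, w·C=1×27=27
  J6: C=44, w·C=7×44=308
  J2: C=59, w·C=4×59=236
  J1: C=75, w·C=3×75=225
  J4: C=89, w·C=1×89=89
Σ w·C = 1145
= 1145


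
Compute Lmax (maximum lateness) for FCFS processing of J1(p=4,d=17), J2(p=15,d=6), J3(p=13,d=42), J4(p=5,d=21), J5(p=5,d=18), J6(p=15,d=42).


Lateness per job (L = C - d):
  J1: C=4, d=17, L=-13
  J2: C=19, d=6, L=13
  J3: C=32, d=42, L=-10
  J4: C=37, d=21, L=16
  J5: C=42, d=18, L=24
  J6: C=57, d=42, L=15
Lmax = max(-13, 13, -10, 16, 24, 15)
= 24


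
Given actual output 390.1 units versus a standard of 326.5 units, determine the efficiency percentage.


Efficiency = (actual / standard) × 100
= (390.1 / 326.5) × 100
= 119.5%


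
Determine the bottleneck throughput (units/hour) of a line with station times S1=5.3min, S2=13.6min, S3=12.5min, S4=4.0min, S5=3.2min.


Bottleneck = longest station time
Station times: [5.3, 13.6, 12.5, 4.0, 3.2]
Max = 13.6 min
Rate = 60 / 13.6
= 4.41 units/hour (bottleneck: 13.6min)


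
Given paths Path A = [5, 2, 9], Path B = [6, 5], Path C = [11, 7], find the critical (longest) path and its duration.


Path A: 5 + 2 + 9 = 16
Path B: 6 + 5 = 11
Path C: 11 + 7 = 18
Critical path = longest = max(16, 11, 18)
= 18 (Path C)


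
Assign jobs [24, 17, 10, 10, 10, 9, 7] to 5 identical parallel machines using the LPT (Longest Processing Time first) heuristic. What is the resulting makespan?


Jobs (LPT sorted): [24, 17, 10, 10, 10, 9, 7]
Machines: 5
  J=24 → Machine 1 (load: 0+24=24)
  J=17 → Machine 2 (load: 0+17=17)
  J=10 → Machine 3 (load: 0+10=10)
  J=10 → Machine 4 (load: 0+10=10)
  J=10 → Machine 5 (load: 0+10=10)
  J=9 → Machine 3 (load: 10+9=19)
  J=7 → Machine 4 (load: 10+7=17)
Machine loads: [24, 17, 19, 17, 10]
Makespan = max = 24 time units


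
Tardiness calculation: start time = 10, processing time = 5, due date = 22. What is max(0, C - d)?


Completion = start + processing = 10 + 5 = 15
Tardiness = max(0, C - d) = max(0, 15 - 22)
= max(0, -7)
= 0


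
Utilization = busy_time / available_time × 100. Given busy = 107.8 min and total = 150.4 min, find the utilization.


Utilization = busy / total × 100
= 107.8 / 150.4 × 100
= 71.7%


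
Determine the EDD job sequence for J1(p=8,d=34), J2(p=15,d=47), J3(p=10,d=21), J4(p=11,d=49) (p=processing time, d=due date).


EDD: sort by earliest due date
  J3: d=21, p=10
  J1: d=34, p=8
  J2: d=47, p=15
  J4: d=49, p=11
Order: J3 → J1 → J2 → J4


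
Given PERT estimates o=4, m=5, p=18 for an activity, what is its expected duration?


te = (o + 4m + p) / 6
= (4 + 4×5 + 18) / 6
= (4 + 20 + 18) / 6
= 42 / 6
= 7.00


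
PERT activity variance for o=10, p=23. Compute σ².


σ² = ((p - o) / 6)² = (p - o)² / 36
= (23 - 10)² / 36
= 13² / 36
= 169 / 36
= 4.6944


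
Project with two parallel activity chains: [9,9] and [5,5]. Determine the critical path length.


Path A: 9 + 9 = 18
Path B: 5 + 5 = 10
Critical path = longest = max(18, 10)
= 18 (Path A)


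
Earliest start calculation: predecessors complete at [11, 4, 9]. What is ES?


ES = max of all predecessor completion times
Predecessors: [11, 4, 9]
ES = max(11, 4, 9)
= 11


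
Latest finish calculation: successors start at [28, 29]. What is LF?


LF = min of all successor start times
Successors start at: [28, 29]
LF = min(28, 29)
= 28


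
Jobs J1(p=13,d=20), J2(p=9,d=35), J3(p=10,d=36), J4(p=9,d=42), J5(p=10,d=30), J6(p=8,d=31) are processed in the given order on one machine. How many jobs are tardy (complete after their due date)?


Completion vs due date:
  J1: C=13, d=20 → on time
  J2: C=22, d=35 → on time
  J3: C=32, d=36 → on time
  J4: C=41, d=42 → on time
  J5: C=51, d=30 → TARDY
  J6: C=59, d=31 → TARDY
Tardy jobs: J5, J6
Count = 2


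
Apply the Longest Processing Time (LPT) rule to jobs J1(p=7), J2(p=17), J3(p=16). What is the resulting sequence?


LPT: sort by longest processing time first
  J2: p=17
  J3: p=16
  J1: p=7
Order: J2 → J3 → J1


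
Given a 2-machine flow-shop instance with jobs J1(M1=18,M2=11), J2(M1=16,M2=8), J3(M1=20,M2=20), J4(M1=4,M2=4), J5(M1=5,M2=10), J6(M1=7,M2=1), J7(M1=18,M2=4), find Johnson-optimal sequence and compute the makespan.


Johnson's rule:
Group 1 (M1≤M2, sort by M1): ['J4', 'J5', 'J3']
Group 2 (M1>M2, sort desc M2): ['J1', 'J2', 'J7', 'J6']
Sequence: J4 → J5 → J3 → J1 → J2 → J7 → J6
Makespan calculation:
  J4: M1 done=4, M2 done=8
  J5: M1 done=9, M2 done=19
  J3: M1 done=29, M2 done=49
  J1: M1 done=47, M2 done=60
  J2: M1 done=63, M2 done=71
  J7: M1 done=81, M2 done=85
  J6: M1 done=88, M2 done=89
= Sequence: J4 → J5 → J3 → J1 → J2 → J7 → J6, Makespan: 89


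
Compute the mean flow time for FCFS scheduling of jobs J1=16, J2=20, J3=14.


Completion times:
  J1: completes at 16
  J2: completes at 36
  J3: completes at 50
Sum = 102
Average = 102/3
= 34.00


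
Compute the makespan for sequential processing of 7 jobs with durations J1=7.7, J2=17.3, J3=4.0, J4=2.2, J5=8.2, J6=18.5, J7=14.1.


Sequential makespan: sum all processing times
= 7.7 + 17.3 + 4.0 + 2.2 + 8.2 + 18.5 + 14.1
= 72.0 time units


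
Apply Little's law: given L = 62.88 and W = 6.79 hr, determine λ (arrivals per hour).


Little's law: L = λW → λ = L / W
= 62.88 / 6.79
= 9.26 per hour


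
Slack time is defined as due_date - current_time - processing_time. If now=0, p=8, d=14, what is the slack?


Slack = due - current_time - processing
= 14 - 0 - 8
= 6


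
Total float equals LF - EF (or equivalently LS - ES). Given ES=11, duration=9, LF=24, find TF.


EF = ES + duration = 11 + 9 = 20
LS = LF - duration = 24 - 9 = 15
Total Float = LF - EF = 24 - 20
(or LS - ES = 15 - 11)
= 4


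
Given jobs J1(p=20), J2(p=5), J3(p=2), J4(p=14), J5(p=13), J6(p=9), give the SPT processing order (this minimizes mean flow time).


SPT: sort by shortest processing time
  J3: p=2
  J2: p=5
  J6: p=9
  J5: p=13
  J4: p=14
  J1: p=20
Order: J3 → J2 → J6 → J5 → J4 → J1


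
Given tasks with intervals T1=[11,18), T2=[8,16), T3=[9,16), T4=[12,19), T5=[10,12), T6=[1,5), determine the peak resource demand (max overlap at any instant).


Check each time point for overlaps:
  t=11: 4 tasks active (T1, T2, T3, T5)
Max concurrent = 4


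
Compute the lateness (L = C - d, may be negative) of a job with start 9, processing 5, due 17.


Completion = 9 + 5 = 14
Lateness = C - d = 14 - 17
= -3


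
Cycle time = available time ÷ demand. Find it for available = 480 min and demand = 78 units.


Cycle time = available time / demand
= 480 / 78
= 6.15 min/unit


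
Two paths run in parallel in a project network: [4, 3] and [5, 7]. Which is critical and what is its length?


Path A: 4 + 3 = 7
Path B: 5 + 7 = 12
Critical path = longest = max(7, 12)
= 12 (Path B)


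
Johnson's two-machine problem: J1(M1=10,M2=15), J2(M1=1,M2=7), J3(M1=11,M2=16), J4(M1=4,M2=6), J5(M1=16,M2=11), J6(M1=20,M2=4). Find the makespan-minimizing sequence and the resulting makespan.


Johnson's rule:
Group 1 (M1≤M2, sort by M1): ['J2', 'J4', 'J1', 'J3']
Group 2 (M1>M2, sort desc M2): ['J5', 'J6']
Sequence: J2 → J4 → J1 → J3 → J5 → J6
Makespan calculation:
  J2: M1 done=1, M2 done=8
  J4: M1 done=5, M2 done=14
  J1: M1 done=15, M2 done=30
  J3: M1 done=26, M2 done=46
  J5: M1 done=42, M2 done=57
  J6: M1 done=62, M2 done=66
= Sequence: J2 → J4 → J1 → J3 → J5 → J6, Makespan: 66


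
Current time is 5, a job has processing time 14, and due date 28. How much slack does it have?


Slack = due - current_time - processing
= 28 - 5 - 14
= 9


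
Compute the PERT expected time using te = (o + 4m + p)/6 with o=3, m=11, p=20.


te = (o + 4m + p) / 6
= (3 + 4×11 + 20) / 6
= (3 + 44 + 20) / 6
= 67 / 6
= 11.17


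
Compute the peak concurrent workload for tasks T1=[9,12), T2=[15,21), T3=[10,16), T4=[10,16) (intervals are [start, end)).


Check each time point for overlaps:
  t=10: 3 tasks active (T1, T3, T4)
Max concurrent = 3


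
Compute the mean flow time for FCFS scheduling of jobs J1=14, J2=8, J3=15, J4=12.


Completion times:
  J1: completes at 14
  J2: completes at 22
  J3: completes at 37
  J4: completes at 49
Sum = 122
Average = 122/4
= 30.50


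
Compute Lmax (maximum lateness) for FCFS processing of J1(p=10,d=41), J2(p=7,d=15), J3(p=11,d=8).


Lateness per job (L = C - d):
  J1: C=10, d=41, L=-31
  J2: C=17, d=15, L=2
  J3: C=28, d=8, L=20
Lmax = max(-31, 2, 20)
= 20


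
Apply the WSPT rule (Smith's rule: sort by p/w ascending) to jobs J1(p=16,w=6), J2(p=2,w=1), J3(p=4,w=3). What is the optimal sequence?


WSPT (Smith's rule): sort by p/w ascending
  J3: p/w = 4/3 = 1.333
  J2: p/w = 2/1 = 2.000
  J1: p/w = 16/6 = 2.667
Order: J3 → J2 → J1


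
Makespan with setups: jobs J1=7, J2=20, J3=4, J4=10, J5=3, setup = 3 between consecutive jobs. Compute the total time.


Makespan = Σ processing + (n-1) × setup
= (7 + 20 + 4 + 10 + 3) + (5-1)×3
= 44 + 12
= 56 time units


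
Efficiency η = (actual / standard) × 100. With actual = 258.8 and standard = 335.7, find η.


Efficiency = (actual / standard) × 100
= (258.8 / 335.7) × 100
= 77.1%


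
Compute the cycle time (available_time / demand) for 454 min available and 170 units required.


Cycle time = available time / demand
= 454 / 170
= 2.67 min/unit


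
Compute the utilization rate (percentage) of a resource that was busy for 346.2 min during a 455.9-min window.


Utilization = busy / total × 100
= 346.2 / 455.9 × 100
= 75.9%


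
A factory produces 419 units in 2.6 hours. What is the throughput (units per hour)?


Throughput = units / time
= 419 / 2.6
= 161.2 units/hour


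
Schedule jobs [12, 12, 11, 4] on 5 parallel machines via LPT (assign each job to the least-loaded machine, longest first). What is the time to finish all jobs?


Jobs (LPT sorted): [12, 12, 11, 4]
Machines: 5
  J=12 → Machine 1 (load: 0+12=12)
  J=12 → Machine 2 (load: 0+12=12)
  J=11 → Machine 3 (load: 0+11=11)
  J=4 → Machine 4 (load: 0+4=4)
Machine loads: [12, 12, 11, 4, 0]
Makespan = max = 12 time units


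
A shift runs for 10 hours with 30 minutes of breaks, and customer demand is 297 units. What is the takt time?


Available = 10×60 - 30 = 570 min
Takt time = 570 / 297
= 1.92 min/unit


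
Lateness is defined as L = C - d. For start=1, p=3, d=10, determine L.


Completion = 1 + 3 = 4
Lateness = C - d = 4 - 10
= -6


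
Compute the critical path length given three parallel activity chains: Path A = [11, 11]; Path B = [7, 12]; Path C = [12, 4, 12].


Path A: 11 + 11 = 22
Path B: 7 + 12 = 19
Path C: 12 + 4 + 12 = 28
Critical path = longest = max(22, 19, 28)
= 28 (Path C)


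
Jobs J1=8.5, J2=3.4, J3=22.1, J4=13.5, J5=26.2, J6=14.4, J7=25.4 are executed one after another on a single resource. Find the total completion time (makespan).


Sequential makespan: sum all processing times
= 8.5 + 3.4 + 22.1 + 13.5 + 26.2 + 14.4 + 25.4
= 113.5 time units


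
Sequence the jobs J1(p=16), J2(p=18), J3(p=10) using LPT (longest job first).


LPT: sort by longest processing time first
  J2: p=18
  J1: p=16
  J3: p=10
Order: J2 → J1 → J3


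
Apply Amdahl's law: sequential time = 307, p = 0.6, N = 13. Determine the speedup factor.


Amdahl's law: T_p = T × ((1-p) + p/N)
= 307 × ((1-0.6) + 0.6/13)
= 307 × (0.40 + 0.0462)
= 307 × 0.4462
= 136.97
Speedup = 307/136.97
= 2.24×


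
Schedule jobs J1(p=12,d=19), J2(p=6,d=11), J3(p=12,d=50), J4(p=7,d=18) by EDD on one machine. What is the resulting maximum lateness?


EDD order: J2 → J4 → J1 → J3
Completion and lateness:
  J2: C=6, d=11, L=6-11=-5
  J4: C=13, d=18, L=13-18=-5
  J1: C=25, d=19, L=25-19=6
  J3: C=37, d=50, L=37-50=-13
Lmax = max(-5, -5, 6, -13)
= 6


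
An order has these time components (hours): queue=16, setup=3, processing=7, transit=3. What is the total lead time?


Lead time = queue + setup + processing + transit
= 16 + 3 + 7 + 3
= 29 hours


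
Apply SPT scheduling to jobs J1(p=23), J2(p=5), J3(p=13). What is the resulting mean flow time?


SPT order: J2 → J3 → J1
Completion times:
  J2: C=5
  J3: C=18
  J1: C=41
Sum = 64, n = 3
Mean flow = 64/3
= 21.33


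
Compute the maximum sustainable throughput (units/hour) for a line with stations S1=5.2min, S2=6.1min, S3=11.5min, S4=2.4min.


Bottleneck = longest station time
Station times: [5.2, 6.1, 11.5, 2.4]
Max = 11.5 min
Rate = 60 / 11.5
= 5.22 units/hour (bottleneck: 11.5min)


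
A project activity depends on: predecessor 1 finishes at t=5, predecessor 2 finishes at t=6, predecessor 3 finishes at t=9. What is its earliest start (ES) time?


ES = max of all predecessor completion times
Predecessors: [5, 6, 9]
ES = max(5, 6, 9)
= 9


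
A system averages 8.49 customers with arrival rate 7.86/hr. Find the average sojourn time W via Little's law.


Little's law: L = λW → W = L / λ
= 8.49 / 7.86
= 1.08 hours


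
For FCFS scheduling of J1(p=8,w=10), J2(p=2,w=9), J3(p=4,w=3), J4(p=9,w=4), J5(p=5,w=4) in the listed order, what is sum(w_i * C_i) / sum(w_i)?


Completion times:
  J1: C=8, w×C=10×8=80
  J2: C=10, w×C=9×10=90
  J3: C=14, w×C=3×14=42
  J4: C=23, w×C=4×23=92
  J5: C=28, w×C=4×28=112
Sum w×C = 416
Sum w = 30
Weighted avg = 416/30
= 13.87


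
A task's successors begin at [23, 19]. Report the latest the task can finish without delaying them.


LF = min of all successor start times
Successors start at: [23, 19]
LF = min(23, 19)
= 19


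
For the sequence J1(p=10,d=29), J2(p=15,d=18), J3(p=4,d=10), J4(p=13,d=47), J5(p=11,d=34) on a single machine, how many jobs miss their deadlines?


Completion vs due date:
  J1: C=10, d=29 → on time
  J2: C=25, d=18 → TARDY
  J3: C=29, d=10 → TARDY
  J4: C=42, d=47 → on time
  J5: C=53, d=34 → TARDY
Tardy jobs: J2, J3, J5
Count = 3


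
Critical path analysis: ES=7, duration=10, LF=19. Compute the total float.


EF = ES + duration = 7 + 10 = 17
LS = LF - duration = 19 - 10 = 9
Total Float = LF - EF = 19 - 17
(or LS - ES = 9 - 7)
= 2


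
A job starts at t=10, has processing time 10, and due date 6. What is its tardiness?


Completion = start + processing = 10 + 10 = 20
Tardiness = max(0, C - d) = max(0, 20 - 6)
= max(0, 14)
= 14


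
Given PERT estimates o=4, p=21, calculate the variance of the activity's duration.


σ² = ((p - o) / 6)² = (p - o)² / 36
= (21 - 4)² / 36
= 17² / 36
= 289 / 36
= 8.0278


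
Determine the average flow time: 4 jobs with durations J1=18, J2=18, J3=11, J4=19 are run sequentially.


Completion times:
  J1: completes at 18
  J2: completes at 36
  J3: completes at 47
  J4: completes at 66
Sum = 167
Average = 167/4
= 41.75


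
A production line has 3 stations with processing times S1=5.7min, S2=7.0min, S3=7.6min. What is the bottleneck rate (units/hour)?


Bottleneck = longest station time
Station times: [5.7, 7.0, 7.6]
Max = 7.6 min
Rate = 60 / 7.6
= 7.89 units/hour (bottleneck: 7.6min)


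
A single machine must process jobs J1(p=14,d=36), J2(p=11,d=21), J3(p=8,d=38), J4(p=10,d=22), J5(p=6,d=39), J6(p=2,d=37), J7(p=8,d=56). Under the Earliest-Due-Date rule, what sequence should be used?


EDD: sort by earliest due date
  J2: d=21, p=11
  J4: d=22, p=10
  J1: d=36, p=14
  J6: d=37, p=2
  J3: d=38, p=8
  J5: d=39, p=6
  J7: d=56, p=8
Order: J2 → J4 → J1 → J6 → J3 → J5 → J7


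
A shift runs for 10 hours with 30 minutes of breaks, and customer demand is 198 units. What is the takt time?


Available = 10×60 - 30 = 570 min
Takt time = 570 / 198
= 2.88 min/unit


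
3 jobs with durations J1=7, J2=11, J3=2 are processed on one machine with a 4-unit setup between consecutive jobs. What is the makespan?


Makespan = Σ processing + (n-1) × setup
= (7 + 11 + 2) + (3-1)×4
= 20 + 8
= 28 time units


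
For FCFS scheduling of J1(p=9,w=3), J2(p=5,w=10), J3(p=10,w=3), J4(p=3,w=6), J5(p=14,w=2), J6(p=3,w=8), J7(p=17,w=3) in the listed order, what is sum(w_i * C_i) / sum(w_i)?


Completion times:
  J1: C=9, w×C=3×9=27
  J2: C=14, w×C=10×14=140
  J3: C=24, w×C=3×24=72
  J4: C=27, w×C=6×27=162
  J5: C=41, w×C=2×41=82
  J6: C=44, w×C=8×44=352
  J7: C=61, w×C=3×61=183
Sum w×C = 1018
Sum w = 35
Weighted avg = 1018/35
= 29.09


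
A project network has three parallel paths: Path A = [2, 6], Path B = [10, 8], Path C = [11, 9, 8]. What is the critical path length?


Path A: 2 + 6 = 8
Path B: 10 + 8 = 18
Path C: 11 + 9 + 8 = 28
Critical path = longest = max(8, 18, 28)
= 28 (Path C)


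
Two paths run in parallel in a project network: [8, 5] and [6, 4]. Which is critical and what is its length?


Path A: 8 + 5 = 13
Path B: 6 + 4 = 10
Critical path = longest = max(13, 10)
= 13 (Path A)


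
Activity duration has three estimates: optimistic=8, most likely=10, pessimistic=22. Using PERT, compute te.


te = (o + 4m + p) / 6
= (8 + 4×10 + 22) / 6
= (8 + 40 + 22) / 6
= 70 / 6
= 11.67


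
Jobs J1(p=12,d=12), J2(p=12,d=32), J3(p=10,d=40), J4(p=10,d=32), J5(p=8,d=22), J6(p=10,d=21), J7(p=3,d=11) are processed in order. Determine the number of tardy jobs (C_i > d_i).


Completion vs due date:
  J1: C=12, d=12 → on time
  J2: C=24, d=32 → on time
  J3: C=34, d=40 → on time
  J4: C=44, d=32 → TARDY
  J5: C=52, d=22 → TARDY
  J6: C=62, d=21 → TARDY
  J7: C=65, d=11 → TARDY
Tardy jobs: J4, J5, J6, J7
Count = 4


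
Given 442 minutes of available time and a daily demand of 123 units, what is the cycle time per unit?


Cycle time = available time / demand
= 442 / 123
= 3.59 min/unit


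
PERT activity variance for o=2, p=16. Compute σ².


σ² = ((p - o) / 6)² = (p - o)² / 36
= (16 - 2)² / 36
= 14² / 36
= 196 / 36
= 5.4444


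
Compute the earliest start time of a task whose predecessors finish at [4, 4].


ES = max of all predecessor completion times
Predecessors: [4, 4]
ES = max(4, 4)
= 4


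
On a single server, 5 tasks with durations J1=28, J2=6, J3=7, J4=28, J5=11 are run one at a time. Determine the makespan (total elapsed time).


Sequential makespan: sum all processing times
= 28 + 6 + 7 + 28 + 11
= 80 time units


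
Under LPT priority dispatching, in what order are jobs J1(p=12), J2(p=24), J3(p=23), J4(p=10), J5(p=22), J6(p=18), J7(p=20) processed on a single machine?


LPT: sort by longest processing time first
  J2: p=24
  J3: p=23
  J5: p=22
  J7: p=20
  J6: p=18
  J1: p=12
  J4: p=10
Order: J2 → J3 → J5 → J7 → J6 → J1 → J4


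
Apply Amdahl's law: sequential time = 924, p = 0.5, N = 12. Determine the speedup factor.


Amdahl's law: T_p = T × ((1-p) + p/N)
= 924 × ((1-0.5) + 0.5/12)
= 924 × (0.50 + 0.0417)
= 924 × 0.5417
= 500.50
Speedup = 924/500.50
= 1.85×


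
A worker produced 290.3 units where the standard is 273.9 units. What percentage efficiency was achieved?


Efficiency = (actual / standard) × 100
= (290.3 / 273.9) × 100
= 106.0%


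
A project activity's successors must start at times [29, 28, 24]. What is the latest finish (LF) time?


LF = min of all successor start times
Successors start at: [29, 28, 24]
LF = min(29, 28, 24)
= 24


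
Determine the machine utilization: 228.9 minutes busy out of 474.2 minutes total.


Utilization = busy / total × 100
= 228.9 / 474.2 × 100
= 48.3%


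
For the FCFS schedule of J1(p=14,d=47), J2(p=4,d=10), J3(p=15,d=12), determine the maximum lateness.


Lateness per job (L = C - d):
  J1: C=14, d=47, L=-33
  J2: C=18, d=10, L=8
  J3: C=33, d=12, L=21
Lmax = max(-33, 8, 21)
= 21


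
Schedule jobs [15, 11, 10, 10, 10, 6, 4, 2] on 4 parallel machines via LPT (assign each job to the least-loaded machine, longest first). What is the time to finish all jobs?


Jobs (LPT sorted): [15, 11, 10, 10, 10, 6, 4, 2]
Machines: 4
  J=15 → Machine 1 (load: 0+15=15)
  J=11 → Machine 2 (load: 0+11=11)
  J=10 → Machine 3 (load: 0+10=10)
  J=10 → Machine 4 (load: 0+10=10)
  J=10 → Machine 3 (load: 10+10=20)
  J=6 → Machine 4 (load: 10+6=16)
  J=4 → Machine 2 (load: 11+4=15)
  J=2 → Machine 1 (load: 15+2=17)
Machine loads: [17, 15, 20, 16]
Makespan = max = 20 time units


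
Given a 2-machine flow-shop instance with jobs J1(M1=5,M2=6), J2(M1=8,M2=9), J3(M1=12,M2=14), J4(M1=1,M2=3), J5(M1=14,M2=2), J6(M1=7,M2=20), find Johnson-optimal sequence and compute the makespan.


Johnson's rule:
Group 1 (M1≤M2, sort by M1): ['J4', 'J1', 'J6', 'J2', 'J3']
Group 2 (M1>M2, sort desc M2): ['J5']
Sequence: J4 → J1 → J6 → J2 → J3 → J5
Makespan calculation:
  J4: M1 done=1, M2 done=4
  J1: M1 done=6, M2 done=12
  J6: M1 done=13, M2 done=33
  J2: M1 done=21, M2 done=42
  J3: M1 done=33, M2 done=56
  J5: M1 done=47, M2 done=58
= Sequence: J4 → J1 → J6 → J2 → J3 → J5, Makespan: 58


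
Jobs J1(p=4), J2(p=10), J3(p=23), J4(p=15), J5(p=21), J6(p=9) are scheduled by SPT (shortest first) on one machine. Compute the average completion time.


SPT order: J1 → J6 → J2 → J4 → J5 → J3
Completion times:
  J1: C=4
  J6: C=13
  J2: C=23
  J4: C=38
  J5: C=59
  J3: C=82
Sum = 219, n = 6
Mean flow = 219/6
= 36.50


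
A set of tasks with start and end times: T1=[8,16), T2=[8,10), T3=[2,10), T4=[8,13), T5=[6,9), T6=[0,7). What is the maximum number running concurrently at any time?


Check each time point for overlaps:
  t=8: 5 tasks active (T1, T2, T3, T4, T5)
Max concurrent = 5


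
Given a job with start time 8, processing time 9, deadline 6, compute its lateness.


Completion = 8 + 9 = 17
Lateness = C - d = 17 - 6
= 11
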